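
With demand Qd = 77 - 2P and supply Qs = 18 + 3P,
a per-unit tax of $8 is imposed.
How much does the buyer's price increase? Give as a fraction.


With a per-unit tax, the buyer's price increase depends on relative slopes.
Supply slope: d = 3, Demand slope: b = 2
Buyer's price increase = d * tax / (b + d)
= 3 * 8 / (2 + 3)
= 24 / 5 = 24/5

24/5


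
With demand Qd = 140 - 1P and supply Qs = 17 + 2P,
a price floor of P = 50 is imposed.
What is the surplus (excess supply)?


At P = 50:
Qd = 140 - 1*50 = 90
Qs = 17 + 2*50 = 117
Surplus = Qs - Qd = 117 - 90 = 27

27


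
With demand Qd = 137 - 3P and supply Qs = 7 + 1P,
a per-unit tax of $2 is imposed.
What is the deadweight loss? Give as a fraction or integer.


Pre-tax equilibrium quantity: Q* = 79/2
Post-tax equilibrium quantity: Q_tax = 38
Reduction in quantity: Q* - Q_tax = 3/2
DWL = (1/2) * tax * (Q* - Q_tax)
DWL = (1/2) * 2 * 3/2 = 3/2

3/2


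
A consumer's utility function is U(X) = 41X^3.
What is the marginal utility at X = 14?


MU = dU/dX = 41*3*X^(3-1)
MU = 123*X^2
At X = 14:
MU = 123 * 14^2
MU = 123 * 196 = 24108

24108


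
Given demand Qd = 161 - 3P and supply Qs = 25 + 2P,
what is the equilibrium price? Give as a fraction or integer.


At equilibrium, Qd = Qs.
161 - 3P = 25 + 2P
161 - 25 = 3P + 2P
136 = 5P
P* = 136/5 = 136/5

136/5


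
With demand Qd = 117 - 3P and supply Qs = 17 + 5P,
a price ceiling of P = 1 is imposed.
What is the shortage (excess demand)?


At P = 1:
Qd = 117 - 3*1 = 114
Qs = 17 + 5*1 = 22
Shortage = Qd - Qs = 114 - 22 = 92

92


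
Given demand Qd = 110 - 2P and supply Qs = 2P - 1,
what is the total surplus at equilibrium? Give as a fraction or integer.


Find equilibrium: 110 - 2P = 2P - 1
110 + 1 = 4P
P* = 111/4 = 111/4
Q* = 2*111/4 - 1 = 109/2
Inverse demand: P = 55 - Q/2, so P_max = 55
Inverse supply: P = 1/2 + Q/2, so P_min = 1/2
CS = (1/2) * 109/2 * (55 - 111/4) = 11881/16
PS = (1/2) * 109/2 * (111/4 - 1/2) = 11881/16
TS = CS + PS = 11881/16 + 11881/16 = 11881/8

11881/8


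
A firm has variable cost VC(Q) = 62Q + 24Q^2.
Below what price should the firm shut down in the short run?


AVC(Q) = VC(Q)/Q = 62 + 24Q
AVC is increasing in Q, so minimum AVC is at Q -> 0+.
Min AVC = 62
The firm should shut down if P < 62.

62


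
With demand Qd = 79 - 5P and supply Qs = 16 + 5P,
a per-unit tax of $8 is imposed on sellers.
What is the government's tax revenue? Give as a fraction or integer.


With tax on sellers, new supply: Qs' = 16 + 5(P - 8)
= 5P - 24
New equilibrium quantity:
Q_new = 55/2
Tax revenue = tax * Q_new = 8 * 55/2 = 220

220


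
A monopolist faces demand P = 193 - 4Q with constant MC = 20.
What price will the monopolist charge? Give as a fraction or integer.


MR = 193 - 8Q
Set MR = MC: 193 - 8Q = 20
Q* = 173/8
Substitute into demand:
P* = 193 - 4*173/8 = 213/2

213/2


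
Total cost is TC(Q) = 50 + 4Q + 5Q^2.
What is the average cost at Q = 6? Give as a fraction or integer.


TC(6) = 50 + 4*6 + 5*6^2
TC(6) = 50 + 24 + 180 = 254
AC = TC/Q = 254/6 = 127/3

127/3


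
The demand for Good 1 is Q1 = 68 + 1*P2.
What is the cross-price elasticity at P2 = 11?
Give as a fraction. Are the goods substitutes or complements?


dQ1/dP2 = 1
At P2 = 11: Q1 = 68 + 1*11 = 79
Exy = (dQ1/dP2)(P2/Q1) = 1 * 11 / 79 = 11/79
Since Exy > 0, the goods are substitutes.

11/79 (substitutes)


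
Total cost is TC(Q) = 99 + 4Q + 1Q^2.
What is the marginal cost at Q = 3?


MC = dTC/dQ = 4 + 2*1*Q
At Q = 3:
MC = 4 + 2*3
MC = 4 + 6 = 10

10


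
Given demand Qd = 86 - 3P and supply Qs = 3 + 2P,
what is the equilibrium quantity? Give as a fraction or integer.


First find equilibrium price:
86 - 3P = 3 + 2P
P* = 83/5 = 83/5
Then substitute into demand:
Q* = 86 - 3 * 83/5 = 181/5

181/5


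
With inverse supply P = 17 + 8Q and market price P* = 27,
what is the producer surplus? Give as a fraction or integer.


Minimum supply price (at Q=0): P_min = 17
Quantity supplied at P* = 27:
Q* = (27 - 17)/8 = 5/4
PS = (1/2) * Q* * (P* - P_min)
PS = (1/2) * 5/4 * (27 - 17)
PS = (1/2) * 5/4 * 10 = 25/4

25/4


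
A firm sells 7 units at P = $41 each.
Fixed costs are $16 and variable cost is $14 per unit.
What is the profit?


Total Revenue = P * Q = 41 * 7 = $287
Total Cost = FC + VC*Q = 16 + 14*7 = $114
Profit = TR - TC = 287 - 114 = $173

$173


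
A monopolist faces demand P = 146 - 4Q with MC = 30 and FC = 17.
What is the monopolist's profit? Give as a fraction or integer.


MR = MC: 146 - 8Q = 30
Q* = 29/2
P* = 146 - 4*29/2 = 88
Profit = (P* - MC)*Q* - FC
= (88 - 30)*29/2 - 17
= 58*29/2 - 17
= 841 - 17 = 824

824


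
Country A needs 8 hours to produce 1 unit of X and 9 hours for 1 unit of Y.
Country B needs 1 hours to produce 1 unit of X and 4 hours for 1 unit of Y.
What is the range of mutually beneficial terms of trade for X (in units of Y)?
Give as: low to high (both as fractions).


Opportunity cost of X for Country A = hours_X / hours_Y = 8/9 = 8/9 units of Y
Opportunity cost of X for Country B = hours_X / hours_Y = 1/4 = 1/4 units of Y
Terms of trade must be between the two opportunity costs.
Range: 1/4 to 8/9

1/4 to 8/9


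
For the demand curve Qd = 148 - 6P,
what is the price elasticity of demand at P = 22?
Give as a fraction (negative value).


dQ/dP = -6
At P = 22: Q = 148 - 6*22 = 16
E = (dQ/dP)(P/Q) = (-6)(22/16) = -33/4

-33/4


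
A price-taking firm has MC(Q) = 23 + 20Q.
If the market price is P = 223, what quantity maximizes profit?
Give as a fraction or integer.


In perfect competition, profit is maximized where P = MC.
223 = 23 + 20Q
200 = 20Q
Q* = 200/20 = 10

10


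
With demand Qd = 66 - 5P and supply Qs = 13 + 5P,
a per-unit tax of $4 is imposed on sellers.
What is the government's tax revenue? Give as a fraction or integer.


With tax on sellers, new supply: Qs' = 13 + 5(P - 4)
= 5P - 7
New equilibrium quantity:
Q_new = 59/2
Tax revenue = tax * Q_new = 4 * 59/2 = 118

118


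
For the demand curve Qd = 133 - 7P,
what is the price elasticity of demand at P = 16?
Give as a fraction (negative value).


dQ/dP = -7
At P = 16: Q = 133 - 7*16 = 21
E = (dQ/dP)(P/Q) = (-7)(16/21) = -16/3

-16/3


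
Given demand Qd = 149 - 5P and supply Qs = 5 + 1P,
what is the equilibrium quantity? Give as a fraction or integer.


First find equilibrium price:
149 - 5P = 5 + 1P
P* = 144/6 = 24
Then substitute into demand:
Q* = 149 - 5 * 24 = 29

29


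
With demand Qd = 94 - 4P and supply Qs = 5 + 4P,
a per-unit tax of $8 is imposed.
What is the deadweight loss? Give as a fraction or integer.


Pre-tax equilibrium quantity: Q* = 99/2
Post-tax equilibrium quantity: Q_tax = 67/2
Reduction in quantity: Q* - Q_tax = 16
DWL = (1/2) * tax * (Q* - Q_tax)
DWL = (1/2) * 8 * 16 = 64

64


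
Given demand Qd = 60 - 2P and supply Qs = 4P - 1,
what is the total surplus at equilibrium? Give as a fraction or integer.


Find equilibrium: 60 - 2P = 4P - 1
60 + 1 = 6P
P* = 61/6 = 61/6
Q* = 4*61/6 - 1 = 119/3
Inverse demand: P = 30 - Q/2, so P_max = 30
Inverse supply: P = 1/4 + Q/4, so P_min = 1/4
CS = (1/2) * 119/3 * (30 - 61/6) = 14161/36
PS = (1/2) * 119/3 * (61/6 - 1/4) = 14161/72
TS = CS + PS = 14161/36 + 14161/72 = 14161/24

14161/24


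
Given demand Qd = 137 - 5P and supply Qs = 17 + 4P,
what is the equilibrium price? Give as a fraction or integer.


At equilibrium, Qd = Qs.
137 - 5P = 17 + 4P
137 - 17 = 5P + 4P
120 = 9P
P* = 120/9 = 40/3

40/3


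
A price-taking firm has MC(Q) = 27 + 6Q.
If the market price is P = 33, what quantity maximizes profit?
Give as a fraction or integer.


In perfect competition, profit is maximized where P = MC.
33 = 27 + 6Q
6 = 6Q
Q* = 6/6 = 1

1


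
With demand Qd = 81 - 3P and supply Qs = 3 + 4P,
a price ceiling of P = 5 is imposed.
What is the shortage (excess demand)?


At P = 5:
Qd = 81 - 3*5 = 66
Qs = 3 + 4*5 = 23
Shortage = Qd - Qs = 66 - 23 = 43

43


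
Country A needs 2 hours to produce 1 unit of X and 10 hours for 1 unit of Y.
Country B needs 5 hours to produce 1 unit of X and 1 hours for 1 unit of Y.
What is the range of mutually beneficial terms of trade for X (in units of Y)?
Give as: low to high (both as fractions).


Opportunity cost of X for Country A = hours_X / hours_Y = 2/10 = 1/5 units of Y
Opportunity cost of X for Country B = hours_X / hours_Y = 5/1 = 5 units of Y
Terms of trade must be between the two opportunity costs.
Range: 1/5 to 5

1/5 to 5


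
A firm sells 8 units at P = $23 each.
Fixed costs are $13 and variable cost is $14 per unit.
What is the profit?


Total Revenue = P * Q = 23 * 8 = $184
Total Cost = FC + VC*Q = 13 + 14*8 = $125
Profit = TR - TC = 184 - 125 = $59

$59


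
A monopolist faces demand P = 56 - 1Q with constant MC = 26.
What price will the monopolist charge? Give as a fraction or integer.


MR = 56 - 2Q
Set MR = MC: 56 - 2Q = 26
Q* = 15
Substitute into demand:
P* = 56 - 1*15 = 41

41


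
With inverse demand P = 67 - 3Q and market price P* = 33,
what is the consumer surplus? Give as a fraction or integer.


Maximum willingness to pay (at Q=0): P_max = 67
Quantity demanded at P* = 33:
Q* = (67 - 33)/3 = 34/3
CS = (1/2) * Q* * (P_max - P*)
CS = (1/2) * 34/3 * (67 - 33)
CS = (1/2) * 34/3 * 34 = 578/3

578/3


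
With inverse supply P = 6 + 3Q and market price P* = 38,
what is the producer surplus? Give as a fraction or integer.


Minimum supply price (at Q=0): P_min = 6
Quantity supplied at P* = 38:
Q* = (38 - 6)/3 = 32/3
PS = (1/2) * Q* * (P* - P_min)
PS = (1/2) * 32/3 * (38 - 6)
PS = (1/2) * 32/3 * 32 = 512/3

512/3


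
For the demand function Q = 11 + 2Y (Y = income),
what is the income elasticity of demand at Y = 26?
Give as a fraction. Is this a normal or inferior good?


dQ/dY = 2
At Y = 26: Q = 11 + 2*26 = 63
Ey = (dQ/dY)(Y/Q) = 2 * 26 / 63 = 52/63
Since Ey > 0, this is a normal good.

52/63 (normal good)


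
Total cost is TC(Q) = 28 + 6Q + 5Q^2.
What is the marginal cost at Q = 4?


MC = dTC/dQ = 6 + 2*5*Q
At Q = 4:
MC = 6 + 10*4
MC = 6 + 40 = 46

46


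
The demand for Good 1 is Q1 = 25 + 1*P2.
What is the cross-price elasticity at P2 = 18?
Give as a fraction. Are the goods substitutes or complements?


dQ1/dP2 = 1
At P2 = 18: Q1 = 25 + 1*18 = 43
Exy = (dQ1/dP2)(P2/Q1) = 1 * 18 / 43 = 18/43
Since Exy > 0, the goods are substitutes.

18/43 (substitutes)


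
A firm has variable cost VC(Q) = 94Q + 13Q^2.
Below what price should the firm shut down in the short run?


AVC(Q) = VC(Q)/Q = 94 + 13Q
AVC is increasing in Q, so minimum AVC is at Q -> 0+.
Min AVC = 94
The firm should shut down if P < 94.

94


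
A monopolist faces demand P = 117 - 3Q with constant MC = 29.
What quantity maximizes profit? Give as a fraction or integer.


TR = P*Q = (117 - 3Q)Q = 117Q - 3Q^2
MR = dTR/dQ = 117 - 6Q
Set MR = MC:
117 - 6Q = 29
88 = 6Q
Q* = 88/6 = 44/3

44/3


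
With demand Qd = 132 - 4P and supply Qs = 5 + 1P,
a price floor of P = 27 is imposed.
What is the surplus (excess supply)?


At P = 27:
Qd = 132 - 4*27 = 24
Qs = 5 + 1*27 = 32
Surplus = Qs - Qd = 32 - 24 = 8

8


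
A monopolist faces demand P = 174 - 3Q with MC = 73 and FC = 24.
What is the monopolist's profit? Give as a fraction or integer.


MR = MC: 174 - 6Q = 73
Q* = 101/6
P* = 174 - 3*101/6 = 247/2
Profit = (P* - MC)*Q* - FC
= (247/2 - 73)*101/6 - 24
= 101/2*101/6 - 24
= 10201/12 - 24 = 9913/12

9913/12


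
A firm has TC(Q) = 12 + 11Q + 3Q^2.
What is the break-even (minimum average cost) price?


AC(Q) = 12/Q + 11 + 3Q
To minimize: dAC/dQ = -12/Q^2 + 3 = 0
Q^2 = 12/3 = 4
Q* = 2
Min AC = 12/2 + 11 + 3*2
Min AC = 6 + 11 + 6 = 23

23


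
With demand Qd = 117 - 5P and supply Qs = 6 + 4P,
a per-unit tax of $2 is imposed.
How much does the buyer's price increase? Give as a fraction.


With a per-unit tax, the buyer's price increase depends on relative slopes.
Supply slope: d = 4, Demand slope: b = 5
Buyer's price increase = d * tax / (b + d)
= 4 * 2 / (5 + 4)
= 8 / 9 = 8/9

8/9


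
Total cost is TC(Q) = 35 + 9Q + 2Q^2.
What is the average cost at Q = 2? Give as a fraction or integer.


TC(2) = 35 + 9*2 + 2*2^2
TC(2) = 35 + 18 + 8 = 61
AC = TC/Q = 61/2 = 61/2

61/2


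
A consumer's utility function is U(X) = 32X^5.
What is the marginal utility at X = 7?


MU = dU/dX = 32*5*X^(5-1)
MU = 160*X^4
At X = 7:
MU = 160 * 7^4
MU = 160 * 2401 = 384160

384160


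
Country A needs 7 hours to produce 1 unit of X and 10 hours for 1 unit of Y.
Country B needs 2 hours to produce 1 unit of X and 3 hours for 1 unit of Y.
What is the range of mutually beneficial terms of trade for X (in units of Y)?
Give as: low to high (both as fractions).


Opportunity cost of X for Country A = hours_X / hours_Y = 7/10 = 7/10 units of Y
Opportunity cost of X for Country B = hours_X / hours_Y = 2/3 = 2/3 units of Y
Terms of trade must be between the two opportunity costs.
Range: 2/3 to 7/10

2/3 to 7/10


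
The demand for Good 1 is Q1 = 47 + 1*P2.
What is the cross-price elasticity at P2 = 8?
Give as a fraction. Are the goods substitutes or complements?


dQ1/dP2 = 1
At P2 = 8: Q1 = 47 + 1*8 = 55
Exy = (dQ1/dP2)(P2/Q1) = 1 * 8 / 55 = 8/55
Since Exy > 0, the goods are substitutes.

8/55 (substitutes)


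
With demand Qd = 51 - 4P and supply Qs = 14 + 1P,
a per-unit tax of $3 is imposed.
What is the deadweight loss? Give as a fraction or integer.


Pre-tax equilibrium quantity: Q* = 107/5
Post-tax equilibrium quantity: Q_tax = 19
Reduction in quantity: Q* - Q_tax = 12/5
DWL = (1/2) * tax * (Q* - Q_tax)
DWL = (1/2) * 3 * 12/5 = 18/5

18/5


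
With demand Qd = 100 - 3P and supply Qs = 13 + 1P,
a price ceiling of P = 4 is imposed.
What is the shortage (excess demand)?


At P = 4:
Qd = 100 - 3*4 = 88
Qs = 13 + 1*4 = 17
Shortage = Qd - Qs = 88 - 17 = 71

71


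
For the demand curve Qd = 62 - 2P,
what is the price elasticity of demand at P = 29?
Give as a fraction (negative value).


dQ/dP = -2
At P = 29: Q = 62 - 2*29 = 4
E = (dQ/dP)(P/Q) = (-2)(29/4) = -29/2

-29/2


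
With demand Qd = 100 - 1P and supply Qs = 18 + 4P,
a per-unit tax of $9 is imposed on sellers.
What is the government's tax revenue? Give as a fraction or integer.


With tax on sellers, new supply: Qs' = 18 + 4(P - 9)
= 4P - 18
New equilibrium quantity:
Q_new = 382/5
Tax revenue = tax * Q_new = 9 * 382/5 = 3438/5

3438/5


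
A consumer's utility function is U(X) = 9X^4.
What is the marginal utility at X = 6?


MU = dU/dX = 9*4*X^(4-1)
MU = 36*X^3
At X = 6:
MU = 36 * 6^3
MU = 36 * 216 = 7776

7776


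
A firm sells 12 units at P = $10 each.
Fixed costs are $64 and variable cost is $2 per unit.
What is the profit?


Total Revenue = P * Q = 10 * 12 = $120
Total Cost = FC + VC*Q = 64 + 2*12 = $88
Profit = TR - TC = 120 - 88 = $32

$32


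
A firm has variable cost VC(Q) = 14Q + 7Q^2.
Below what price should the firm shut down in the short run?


AVC(Q) = VC(Q)/Q = 14 + 7Q
AVC is increasing in Q, so minimum AVC is at Q -> 0+.
Min AVC = 14
The firm should shut down if P < 14.

14


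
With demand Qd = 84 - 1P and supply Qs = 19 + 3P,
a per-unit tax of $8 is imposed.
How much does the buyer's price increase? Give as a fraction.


With a per-unit tax, the buyer's price increase depends on relative slopes.
Supply slope: d = 3, Demand slope: b = 1
Buyer's price increase = d * tax / (b + d)
= 3 * 8 / (1 + 3)
= 24 / 4 = 6

6


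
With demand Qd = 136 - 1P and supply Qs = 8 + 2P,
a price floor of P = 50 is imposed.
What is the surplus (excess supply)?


At P = 50:
Qd = 136 - 1*50 = 86
Qs = 8 + 2*50 = 108
Surplus = Qs - Qd = 108 - 86 = 22

22


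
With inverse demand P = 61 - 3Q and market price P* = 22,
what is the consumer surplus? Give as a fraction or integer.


Maximum willingness to pay (at Q=0): P_max = 61
Quantity demanded at P* = 22:
Q* = (61 - 22)/3 = 13
CS = (1/2) * Q* * (P_max - P*)
CS = (1/2) * 13 * (61 - 22)
CS = (1/2) * 13 * 39 = 507/2

507/2


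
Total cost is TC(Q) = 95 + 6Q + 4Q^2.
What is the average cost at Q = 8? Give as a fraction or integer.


TC(8) = 95 + 6*8 + 4*8^2
TC(8) = 95 + 48 + 256 = 399
AC = TC/Q = 399/8 = 399/8

399/8


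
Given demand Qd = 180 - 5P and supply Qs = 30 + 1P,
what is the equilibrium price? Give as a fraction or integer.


At equilibrium, Qd = Qs.
180 - 5P = 30 + 1P
180 - 30 = 5P + 1P
150 = 6P
P* = 150/6 = 25

25


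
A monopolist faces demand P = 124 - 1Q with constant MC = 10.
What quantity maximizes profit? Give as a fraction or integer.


TR = P*Q = (124 - 1Q)Q = 124Q - 1Q^2
MR = dTR/dQ = 124 - 2Q
Set MR = MC:
124 - 2Q = 10
114 = 2Q
Q* = 114/2 = 57

57


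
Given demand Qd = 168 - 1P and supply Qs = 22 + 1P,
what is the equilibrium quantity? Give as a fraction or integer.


First find equilibrium price:
168 - 1P = 22 + 1P
P* = 146/2 = 73
Then substitute into demand:
Q* = 168 - 1 * 73 = 95

95


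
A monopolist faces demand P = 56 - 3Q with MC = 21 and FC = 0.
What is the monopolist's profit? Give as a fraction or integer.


MR = MC: 56 - 6Q = 21
Q* = 35/6
P* = 56 - 3*35/6 = 77/2
Profit = (P* - MC)*Q* - FC
= (77/2 - 21)*35/6 - 0
= 35/2*35/6 - 0
= 1225/12 - 0 = 1225/12

1225/12


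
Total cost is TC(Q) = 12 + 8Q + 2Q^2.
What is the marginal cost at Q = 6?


MC = dTC/dQ = 8 + 2*2*Q
At Q = 6:
MC = 8 + 4*6
MC = 8 + 24 = 32

32


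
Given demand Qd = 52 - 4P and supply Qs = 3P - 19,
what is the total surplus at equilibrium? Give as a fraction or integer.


Find equilibrium: 52 - 4P = 3P - 19
52 + 19 = 7P
P* = 71/7 = 71/7
Q* = 3*71/7 - 19 = 80/7
Inverse demand: P = 13 - Q/4, so P_max = 13
Inverse supply: P = 19/3 + Q/3, so P_min = 19/3
CS = (1/2) * 80/7 * (13 - 71/7) = 800/49
PS = (1/2) * 80/7 * (71/7 - 19/3) = 3200/147
TS = CS + PS = 800/49 + 3200/147 = 800/21

800/21


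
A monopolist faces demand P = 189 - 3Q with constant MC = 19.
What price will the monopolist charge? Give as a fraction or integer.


MR = 189 - 6Q
Set MR = MC: 189 - 6Q = 19
Q* = 85/3
Substitute into demand:
P* = 189 - 3*85/3 = 104

104


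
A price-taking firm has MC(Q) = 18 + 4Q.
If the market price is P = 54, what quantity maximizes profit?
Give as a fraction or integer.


In perfect competition, profit is maximized where P = MC.
54 = 18 + 4Q
36 = 4Q
Q* = 36/4 = 9

9


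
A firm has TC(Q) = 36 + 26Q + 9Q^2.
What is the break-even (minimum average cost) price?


AC(Q) = 36/Q + 26 + 9Q
To minimize: dAC/dQ = -36/Q^2 + 9 = 0
Q^2 = 36/9 = 4
Q* = 2
Min AC = 36/2 + 26 + 9*2
Min AC = 18 + 26 + 18 = 62

62


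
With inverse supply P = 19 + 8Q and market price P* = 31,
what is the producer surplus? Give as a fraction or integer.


Minimum supply price (at Q=0): P_min = 19
Quantity supplied at P* = 31:
Q* = (31 - 19)/8 = 3/2
PS = (1/2) * Q* * (P* - P_min)
PS = (1/2) * 3/2 * (31 - 19)
PS = (1/2) * 3/2 * 12 = 9

9


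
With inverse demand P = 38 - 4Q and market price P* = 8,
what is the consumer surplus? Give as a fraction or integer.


Maximum willingness to pay (at Q=0): P_max = 38
Quantity demanded at P* = 8:
Q* = (38 - 8)/4 = 15/2
CS = (1/2) * Q* * (P_max - P*)
CS = (1/2) * 15/2 * (38 - 8)
CS = (1/2) * 15/2 * 30 = 225/2

225/2


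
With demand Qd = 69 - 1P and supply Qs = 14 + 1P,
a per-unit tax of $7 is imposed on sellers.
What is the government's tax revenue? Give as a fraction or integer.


With tax on sellers, new supply: Qs' = 14 + 1(P - 7)
= 7 + 1P
New equilibrium quantity:
Q_new = 38
Tax revenue = tax * Q_new = 7 * 38 = 266

266


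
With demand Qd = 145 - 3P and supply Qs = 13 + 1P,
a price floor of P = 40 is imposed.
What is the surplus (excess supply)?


At P = 40:
Qd = 145 - 3*40 = 25
Qs = 13 + 1*40 = 53
Surplus = Qs - Qd = 53 - 25 = 28

28


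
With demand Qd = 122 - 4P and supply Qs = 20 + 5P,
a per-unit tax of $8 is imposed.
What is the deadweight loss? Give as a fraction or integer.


Pre-tax equilibrium quantity: Q* = 230/3
Post-tax equilibrium quantity: Q_tax = 530/9
Reduction in quantity: Q* - Q_tax = 160/9
DWL = (1/2) * tax * (Q* - Q_tax)
DWL = (1/2) * 8 * 160/9 = 640/9

640/9


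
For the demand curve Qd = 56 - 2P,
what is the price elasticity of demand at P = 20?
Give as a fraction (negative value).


dQ/dP = -2
At P = 20: Q = 56 - 2*20 = 16
E = (dQ/dP)(P/Q) = (-2)(20/16) = -5/2

-5/2


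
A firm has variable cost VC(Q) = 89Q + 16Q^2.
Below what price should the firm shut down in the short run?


AVC(Q) = VC(Q)/Q = 89 + 16Q
AVC is increasing in Q, so minimum AVC is at Q -> 0+.
Min AVC = 89
The firm should shut down if P < 89.

89


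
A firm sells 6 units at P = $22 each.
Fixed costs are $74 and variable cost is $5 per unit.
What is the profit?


Total Revenue = P * Q = 22 * 6 = $132
Total Cost = FC + VC*Q = 74 + 5*6 = $104
Profit = TR - TC = 132 - 104 = $28

$28


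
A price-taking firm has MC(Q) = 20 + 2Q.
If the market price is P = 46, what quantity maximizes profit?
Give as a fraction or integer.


In perfect competition, profit is maximized where P = MC.
46 = 20 + 2Q
26 = 2Q
Q* = 26/2 = 13

13


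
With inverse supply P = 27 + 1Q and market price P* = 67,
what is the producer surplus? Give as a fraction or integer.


Minimum supply price (at Q=0): P_min = 27
Quantity supplied at P* = 67:
Q* = (67 - 27)/1 = 40
PS = (1/2) * Q* * (P* - P_min)
PS = (1/2) * 40 * (67 - 27)
PS = (1/2) * 40 * 40 = 800

800


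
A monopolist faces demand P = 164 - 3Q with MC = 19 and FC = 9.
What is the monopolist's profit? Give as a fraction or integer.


MR = MC: 164 - 6Q = 19
Q* = 145/6
P* = 164 - 3*145/6 = 183/2
Profit = (P* - MC)*Q* - FC
= (183/2 - 19)*145/6 - 9
= 145/2*145/6 - 9
= 21025/12 - 9 = 20917/12

20917/12


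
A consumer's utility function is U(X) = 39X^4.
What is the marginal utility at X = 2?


MU = dU/dX = 39*4*X^(4-1)
MU = 156*X^3
At X = 2:
MU = 156 * 2^3
MU = 156 * 8 = 1248

1248


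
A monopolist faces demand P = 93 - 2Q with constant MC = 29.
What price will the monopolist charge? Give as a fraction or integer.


MR = 93 - 4Q
Set MR = MC: 93 - 4Q = 29
Q* = 16
Substitute into demand:
P* = 93 - 2*16 = 61

61


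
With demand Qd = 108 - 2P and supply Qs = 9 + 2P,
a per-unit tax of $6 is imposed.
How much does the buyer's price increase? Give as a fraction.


With a per-unit tax, the buyer's price increase depends on relative slopes.
Supply slope: d = 2, Demand slope: b = 2
Buyer's price increase = d * tax / (b + d)
= 2 * 6 / (2 + 2)
= 12 / 4 = 3

3


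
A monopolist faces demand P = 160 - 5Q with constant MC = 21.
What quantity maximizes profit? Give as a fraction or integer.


TR = P*Q = (160 - 5Q)Q = 160Q - 5Q^2
MR = dTR/dQ = 160 - 10Q
Set MR = MC:
160 - 10Q = 21
139 = 10Q
Q* = 139/10 = 139/10

139/10


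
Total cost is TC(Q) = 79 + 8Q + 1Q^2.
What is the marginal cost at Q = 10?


MC = dTC/dQ = 8 + 2*1*Q
At Q = 10:
MC = 8 + 2*10
MC = 8 + 20 = 28

28


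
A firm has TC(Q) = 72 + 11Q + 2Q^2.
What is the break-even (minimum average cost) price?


AC(Q) = 72/Q + 11 + 2Q
To minimize: dAC/dQ = -72/Q^2 + 2 = 0
Q^2 = 72/2 = 36
Q* = 6
Min AC = 72/6 + 11 + 2*6
Min AC = 12 + 11 + 12 = 35

35


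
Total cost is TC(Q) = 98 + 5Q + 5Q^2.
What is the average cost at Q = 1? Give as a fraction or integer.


TC(1) = 98 + 5*1 + 5*1^2
TC(1) = 98 + 5 + 5 = 108
AC = TC/Q = 108/1 = 108

108


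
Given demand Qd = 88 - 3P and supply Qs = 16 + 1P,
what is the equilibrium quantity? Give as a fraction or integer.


First find equilibrium price:
88 - 3P = 16 + 1P
P* = 72/4 = 18
Then substitute into demand:
Q* = 88 - 3 * 18 = 34

34


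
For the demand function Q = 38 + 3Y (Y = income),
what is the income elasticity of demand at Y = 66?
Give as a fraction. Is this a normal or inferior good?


dQ/dY = 3
At Y = 66: Q = 38 + 3*66 = 236
Ey = (dQ/dY)(Y/Q) = 3 * 66 / 236 = 99/118
Since Ey > 0, this is a normal good.

99/118 (normal good)


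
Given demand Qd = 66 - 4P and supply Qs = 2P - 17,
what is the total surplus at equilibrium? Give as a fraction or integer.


Find equilibrium: 66 - 4P = 2P - 17
66 + 17 = 6P
P* = 83/6 = 83/6
Q* = 2*83/6 - 17 = 32/3
Inverse demand: P = 33/2 - Q/4, so P_max = 33/2
Inverse supply: P = 17/2 + Q/2, so P_min = 17/2
CS = (1/2) * 32/3 * (33/2 - 83/6) = 128/9
PS = (1/2) * 32/3 * (83/6 - 17/2) = 256/9
TS = CS + PS = 128/9 + 256/9 = 128/3

128/3


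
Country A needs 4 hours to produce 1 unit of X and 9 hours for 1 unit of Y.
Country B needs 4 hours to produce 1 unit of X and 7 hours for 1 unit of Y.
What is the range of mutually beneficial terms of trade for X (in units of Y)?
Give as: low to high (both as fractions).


Opportunity cost of X for Country A = hours_X / hours_Y = 4/9 = 4/9 units of Y
Opportunity cost of X for Country B = hours_X / hours_Y = 4/7 = 4/7 units of Y
Terms of trade must be between the two opportunity costs.
Range: 4/9 to 4/7

4/9 to 4/7


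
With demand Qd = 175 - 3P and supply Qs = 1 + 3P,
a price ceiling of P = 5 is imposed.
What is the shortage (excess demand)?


At P = 5:
Qd = 175 - 3*5 = 160
Qs = 1 + 3*5 = 16
Shortage = Qd - Qs = 160 - 16 = 144

144


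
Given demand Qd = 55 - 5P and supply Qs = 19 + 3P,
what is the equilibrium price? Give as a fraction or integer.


At equilibrium, Qd = Qs.
55 - 5P = 19 + 3P
55 - 19 = 5P + 3P
36 = 8P
P* = 36/8 = 9/2

9/2


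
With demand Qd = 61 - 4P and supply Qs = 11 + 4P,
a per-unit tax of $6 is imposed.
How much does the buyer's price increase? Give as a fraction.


With a per-unit tax, the buyer's price increase depends on relative slopes.
Supply slope: d = 4, Demand slope: b = 4
Buyer's price increase = d * tax / (b + d)
= 4 * 6 / (4 + 4)
= 24 / 8 = 3

3


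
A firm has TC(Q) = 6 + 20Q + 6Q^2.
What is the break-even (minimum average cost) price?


AC(Q) = 6/Q + 20 + 6Q
To minimize: dAC/dQ = -6/Q^2 + 6 = 0
Q^2 = 6/6 = 1
Q* = 1
Min AC = 6/1 + 20 + 6*1
Min AC = 6 + 20 + 6 = 32

32


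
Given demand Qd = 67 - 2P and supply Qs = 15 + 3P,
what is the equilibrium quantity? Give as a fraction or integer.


First find equilibrium price:
67 - 2P = 15 + 3P
P* = 52/5 = 52/5
Then substitute into demand:
Q* = 67 - 2 * 52/5 = 231/5

231/5


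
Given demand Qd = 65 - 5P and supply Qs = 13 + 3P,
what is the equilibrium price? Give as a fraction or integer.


At equilibrium, Qd = Qs.
65 - 5P = 13 + 3P
65 - 13 = 5P + 3P
52 = 8P
P* = 52/8 = 13/2

13/2


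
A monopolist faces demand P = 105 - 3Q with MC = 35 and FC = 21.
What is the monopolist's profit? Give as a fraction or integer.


MR = MC: 105 - 6Q = 35
Q* = 35/3
P* = 105 - 3*35/3 = 70
Profit = (P* - MC)*Q* - FC
= (70 - 35)*35/3 - 21
= 35*35/3 - 21
= 1225/3 - 21 = 1162/3

1162/3


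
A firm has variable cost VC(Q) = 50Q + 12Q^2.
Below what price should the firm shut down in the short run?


AVC(Q) = VC(Q)/Q = 50 + 12Q
AVC is increasing in Q, so minimum AVC is at Q -> 0+.
Min AVC = 50
The firm should shut down if P < 50.

50


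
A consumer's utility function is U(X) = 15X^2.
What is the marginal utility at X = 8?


MU = dU/dX = 15*2*X^(2-1)
MU = 30*X^1
At X = 8:
MU = 30 * 8^1
MU = 30 * 8 = 240

240


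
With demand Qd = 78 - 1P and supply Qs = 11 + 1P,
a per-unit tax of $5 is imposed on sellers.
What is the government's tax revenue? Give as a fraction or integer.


With tax on sellers, new supply: Qs' = 11 + 1(P - 5)
= 6 + 1P
New equilibrium quantity:
Q_new = 42
Tax revenue = tax * Q_new = 5 * 42 = 210

210


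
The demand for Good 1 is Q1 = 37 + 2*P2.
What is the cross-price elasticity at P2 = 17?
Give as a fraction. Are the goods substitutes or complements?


dQ1/dP2 = 2
At P2 = 17: Q1 = 37 + 2*17 = 71
Exy = (dQ1/dP2)(P2/Q1) = 2 * 17 / 71 = 34/71
Since Exy > 0, the goods are substitutes.

34/71 (substitutes)


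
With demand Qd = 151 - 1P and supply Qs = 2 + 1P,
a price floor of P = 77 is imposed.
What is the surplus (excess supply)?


At P = 77:
Qd = 151 - 1*77 = 74
Qs = 2 + 1*77 = 79
Surplus = Qs - Qd = 79 - 74 = 5

5


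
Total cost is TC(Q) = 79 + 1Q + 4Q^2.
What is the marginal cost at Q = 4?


MC = dTC/dQ = 1 + 2*4*Q
At Q = 4:
MC = 1 + 8*4
MC = 1 + 32 = 33

33


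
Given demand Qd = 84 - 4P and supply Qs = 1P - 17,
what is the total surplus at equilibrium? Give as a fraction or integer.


Find equilibrium: 84 - 4P = 1P - 17
84 + 17 = 5P
P* = 101/5 = 101/5
Q* = 1*101/5 - 17 = 16/5
Inverse demand: P = 21 - Q/4, so P_max = 21
Inverse supply: P = 17 + Q/1, so P_min = 17
CS = (1/2) * 16/5 * (21 - 101/5) = 32/25
PS = (1/2) * 16/5 * (101/5 - 17) = 128/25
TS = CS + PS = 32/25 + 128/25 = 32/5

32/5


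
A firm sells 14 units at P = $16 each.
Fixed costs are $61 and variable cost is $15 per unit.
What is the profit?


Total Revenue = P * Q = 16 * 14 = $224
Total Cost = FC + VC*Q = 61 + 15*14 = $271
Profit = TR - TC = 224 - 271 = $-47

$-47


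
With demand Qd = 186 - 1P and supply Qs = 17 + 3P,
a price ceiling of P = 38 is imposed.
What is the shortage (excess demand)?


At P = 38:
Qd = 186 - 1*38 = 148
Qs = 17 + 3*38 = 131
Shortage = Qd - Qs = 148 - 131 = 17

17


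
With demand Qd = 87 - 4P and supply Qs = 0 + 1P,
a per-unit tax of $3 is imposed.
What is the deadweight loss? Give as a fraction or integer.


Pre-tax equilibrium quantity: Q* = 87/5
Post-tax equilibrium quantity: Q_tax = 15
Reduction in quantity: Q* - Q_tax = 12/5
DWL = (1/2) * tax * (Q* - Q_tax)
DWL = (1/2) * 3 * 12/5 = 18/5

18/5


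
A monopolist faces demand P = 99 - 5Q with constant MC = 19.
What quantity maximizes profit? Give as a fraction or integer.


TR = P*Q = (99 - 5Q)Q = 99Q - 5Q^2
MR = dTR/dQ = 99 - 10Q
Set MR = MC:
99 - 10Q = 19
80 = 10Q
Q* = 80/10 = 8

8


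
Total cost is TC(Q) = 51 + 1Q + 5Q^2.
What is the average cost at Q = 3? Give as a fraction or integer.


TC(3) = 51 + 1*3 + 5*3^2
TC(3) = 51 + 3 + 45 = 99
AC = TC/Q = 99/3 = 33

33


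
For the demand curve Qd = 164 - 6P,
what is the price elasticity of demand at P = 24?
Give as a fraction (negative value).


dQ/dP = -6
At P = 24: Q = 164 - 6*24 = 20
E = (dQ/dP)(P/Q) = (-6)(24/20) = -36/5

-36/5


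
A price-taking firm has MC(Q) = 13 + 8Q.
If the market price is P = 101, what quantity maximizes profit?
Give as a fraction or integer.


In perfect competition, profit is maximized where P = MC.
101 = 13 + 8Q
88 = 8Q
Q* = 88/8 = 11

11


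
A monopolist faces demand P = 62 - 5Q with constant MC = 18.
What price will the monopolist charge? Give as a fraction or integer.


MR = 62 - 10Q
Set MR = MC: 62 - 10Q = 18
Q* = 22/5
Substitute into demand:
P* = 62 - 5*22/5 = 40

40


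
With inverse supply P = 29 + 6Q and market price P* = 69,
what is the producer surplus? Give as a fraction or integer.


Minimum supply price (at Q=0): P_min = 29
Quantity supplied at P* = 69:
Q* = (69 - 29)/6 = 20/3
PS = (1/2) * Q* * (P* - P_min)
PS = (1/2) * 20/3 * (69 - 29)
PS = (1/2) * 20/3 * 40 = 400/3

400/3


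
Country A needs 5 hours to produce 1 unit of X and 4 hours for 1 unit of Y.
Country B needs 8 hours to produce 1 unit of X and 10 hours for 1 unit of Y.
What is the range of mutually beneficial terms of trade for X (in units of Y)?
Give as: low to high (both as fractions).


Opportunity cost of X for Country A = hours_X / hours_Y = 5/4 = 5/4 units of Y
Opportunity cost of X for Country B = hours_X / hours_Y = 8/10 = 4/5 units of Y
Terms of trade must be between the two opportunity costs.
Range: 4/5 to 5/4

4/5 to 5/4


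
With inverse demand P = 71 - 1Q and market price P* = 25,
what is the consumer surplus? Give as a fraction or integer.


Maximum willingness to pay (at Q=0): P_max = 71
Quantity demanded at P* = 25:
Q* = (71 - 25)/1 = 46
CS = (1/2) * Q* * (P_max - P*)
CS = (1/2) * 46 * (71 - 25)
CS = (1/2) * 46 * 46 = 1058

1058


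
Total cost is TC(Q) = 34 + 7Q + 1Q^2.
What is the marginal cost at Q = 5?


MC = dTC/dQ = 7 + 2*1*Q
At Q = 5:
MC = 7 + 2*5
MC = 7 + 10 = 17

17


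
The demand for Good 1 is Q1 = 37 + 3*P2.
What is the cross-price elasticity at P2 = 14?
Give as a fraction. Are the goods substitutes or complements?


dQ1/dP2 = 3
At P2 = 14: Q1 = 37 + 3*14 = 79
Exy = (dQ1/dP2)(P2/Q1) = 3 * 14 / 79 = 42/79
Since Exy > 0, the goods are substitutes.

42/79 (substitutes)


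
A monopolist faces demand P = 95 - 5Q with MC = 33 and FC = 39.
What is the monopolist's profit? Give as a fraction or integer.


MR = MC: 95 - 10Q = 33
Q* = 31/5
P* = 95 - 5*31/5 = 64
Profit = (P* - MC)*Q* - FC
= (64 - 33)*31/5 - 39
= 31*31/5 - 39
= 961/5 - 39 = 766/5

766/5


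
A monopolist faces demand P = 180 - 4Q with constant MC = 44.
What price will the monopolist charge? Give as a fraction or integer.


MR = 180 - 8Q
Set MR = MC: 180 - 8Q = 44
Q* = 17
Substitute into demand:
P* = 180 - 4*17 = 112

112


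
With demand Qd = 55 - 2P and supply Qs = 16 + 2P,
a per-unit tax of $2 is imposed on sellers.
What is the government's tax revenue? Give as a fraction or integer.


With tax on sellers, new supply: Qs' = 16 + 2(P - 2)
= 12 + 2P
New equilibrium quantity:
Q_new = 67/2
Tax revenue = tax * Q_new = 2 * 67/2 = 67

67


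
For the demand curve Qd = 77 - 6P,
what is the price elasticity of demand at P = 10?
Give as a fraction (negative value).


dQ/dP = -6
At P = 10: Q = 77 - 6*10 = 17
E = (dQ/dP)(P/Q) = (-6)(10/17) = -60/17

-60/17


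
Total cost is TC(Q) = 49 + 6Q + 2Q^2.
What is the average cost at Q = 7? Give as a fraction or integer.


TC(7) = 49 + 6*7 + 2*7^2
TC(7) = 49 + 42 + 98 = 189
AC = TC/Q = 189/7 = 27

27


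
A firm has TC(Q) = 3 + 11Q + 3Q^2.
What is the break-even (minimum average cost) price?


AC(Q) = 3/Q + 11 + 3Q
To minimize: dAC/dQ = -3/Q^2 + 3 = 0
Q^2 = 3/3 = 1
Q* = 1
Min AC = 3/1 + 11 + 3*1
Min AC = 3 + 11 + 3 = 17

17


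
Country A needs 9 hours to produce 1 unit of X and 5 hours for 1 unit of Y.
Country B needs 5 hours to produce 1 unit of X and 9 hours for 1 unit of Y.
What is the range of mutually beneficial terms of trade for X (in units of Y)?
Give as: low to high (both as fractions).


Opportunity cost of X for Country A = hours_X / hours_Y = 9/5 = 9/5 units of Y
Opportunity cost of X for Country B = hours_X / hours_Y = 5/9 = 5/9 units of Y
Terms of trade must be between the two opportunity costs.
Range: 5/9 to 9/5

5/9 to 9/5


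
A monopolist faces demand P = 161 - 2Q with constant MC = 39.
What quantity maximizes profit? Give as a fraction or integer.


TR = P*Q = (161 - 2Q)Q = 161Q - 2Q^2
MR = dTR/dQ = 161 - 4Q
Set MR = MC:
161 - 4Q = 39
122 = 4Q
Q* = 122/4 = 61/2

61/2


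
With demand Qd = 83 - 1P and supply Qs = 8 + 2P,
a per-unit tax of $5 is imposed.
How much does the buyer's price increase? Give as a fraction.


With a per-unit tax, the buyer's price increase depends on relative slopes.
Supply slope: d = 2, Demand slope: b = 1
Buyer's price increase = d * tax / (b + d)
= 2 * 5 / (1 + 2)
= 10 / 3 = 10/3

10/3


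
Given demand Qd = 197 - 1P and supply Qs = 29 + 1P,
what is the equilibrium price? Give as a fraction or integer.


At equilibrium, Qd = Qs.
197 - 1P = 29 + 1P
197 - 29 = 1P + 1P
168 = 2P
P* = 168/2 = 84

84


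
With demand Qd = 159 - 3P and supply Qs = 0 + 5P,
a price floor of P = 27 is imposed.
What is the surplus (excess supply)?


At P = 27:
Qd = 159 - 3*27 = 78
Qs = 0 + 5*27 = 135
Surplus = Qs - Qd = 135 - 78 = 57

57


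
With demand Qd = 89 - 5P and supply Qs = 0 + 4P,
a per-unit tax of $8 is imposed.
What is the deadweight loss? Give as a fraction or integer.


Pre-tax equilibrium quantity: Q* = 356/9
Post-tax equilibrium quantity: Q_tax = 196/9
Reduction in quantity: Q* - Q_tax = 160/9
DWL = (1/2) * tax * (Q* - Q_tax)
DWL = (1/2) * 8 * 160/9 = 640/9

640/9


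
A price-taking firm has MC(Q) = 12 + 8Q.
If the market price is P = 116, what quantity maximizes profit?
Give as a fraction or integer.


In perfect competition, profit is maximized where P = MC.
116 = 12 + 8Q
104 = 8Q
Q* = 104/8 = 13

13


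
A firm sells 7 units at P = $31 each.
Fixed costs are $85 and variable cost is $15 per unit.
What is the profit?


Total Revenue = P * Q = 31 * 7 = $217
Total Cost = FC + VC*Q = 85 + 15*7 = $190
Profit = TR - TC = 217 - 190 = $27

$27


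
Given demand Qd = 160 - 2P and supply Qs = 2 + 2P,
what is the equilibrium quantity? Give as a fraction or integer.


First find equilibrium price:
160 - 2P = 2 + 2P
P* = 158/4 = 79/2
Then substitute into demand:
Q* = 160 - 2 * 79/2 = 81

81


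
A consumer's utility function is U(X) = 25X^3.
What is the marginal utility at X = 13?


MU = dU/dX = 25*3*X^(3-1)
MU = 75*X^2
At X = 13:
MU = 75 * 13^2
MU = 75 * 169 = 12675

12675


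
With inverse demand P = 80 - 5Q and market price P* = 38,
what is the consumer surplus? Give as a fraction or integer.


Maximum willingness to pay (at Q=0): P_max = 80
Quantity demanded at P* = 38:
Q* = (80 - 38)/5 = 42/5
CS = (1/2) * Q* * (P_max - P*)
CS = (1/2) * 42/5 * (80 - 38)
CS = (1/2) * 42/5 * 42 = 882/5

882/5


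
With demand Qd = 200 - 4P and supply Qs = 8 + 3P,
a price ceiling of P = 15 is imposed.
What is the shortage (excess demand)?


At P = 15:
Qd = 200 - 4*15 = 140
Qs = 8 + 3*15 = 53
Shortage = Qd - Qs = 140 - 53 = 87

87


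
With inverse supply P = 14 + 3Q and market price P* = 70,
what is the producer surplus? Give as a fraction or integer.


Minimum supply price (at Q=0): P_min = 14
Quantity supplied at P* = 70:
Q* = (70 - 14)/3 = 56/3
PS = (1/2) * Q* * (P* - P_min)
PS = (1/2) * 56/3 * (70 - 14)
PS = (1/2) * 56/3 * 56 = 1568/3

1568/3


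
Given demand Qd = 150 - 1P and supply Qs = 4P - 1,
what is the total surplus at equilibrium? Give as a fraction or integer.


Find equilibrium: 150 - 1P = 4P - 1
150 + 1 = 5P
P* = 151/5 = 151/5
Q* = 4*151/5 - 1 = 599/5
Inverse demand: P = 150 - Q/1, so P_max = 150
Inverse supply: P = 1/4 + Q/4, so P_min = 1/4
CS = (1/2) * 599/5 * (150 - 151/5) = 358801/50
PS = (1/2) * 599/5 * (151/5 - 1/4) = 358801/200
TS = CS + PS = 358801/50 + 358801/200 = 358801/40

358801/40


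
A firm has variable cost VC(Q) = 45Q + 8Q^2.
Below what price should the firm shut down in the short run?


AVC(Q) = VC(Q)/Q = 45 + 8Q
AVC is increasing in Q, so minimum AVC is at Q -> 0+.
Min AVC = 45
The firm should shut down if P < 45.

45


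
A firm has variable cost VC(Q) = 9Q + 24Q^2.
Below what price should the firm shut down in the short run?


AVC(Q) = VC(Q)/Q = 9 + 24Q
AVC is increasing in Q, so minimum AVC is at Q -> 0+.
Min AVC = 9
The firm should shut down if P < 9.

9


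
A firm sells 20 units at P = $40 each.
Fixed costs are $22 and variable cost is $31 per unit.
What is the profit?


Total Revenue = P * Q = 40 * 20 = $800
Total Cost = FC + VC*Q = 22 + 31*20 = $642
Profit = TR - TC = 800 - 642 = $158

$158


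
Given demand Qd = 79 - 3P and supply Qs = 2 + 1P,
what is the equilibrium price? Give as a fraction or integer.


At equilibrium, Qd = Qs.
79 - 3P = 2 + 1P
79 - 2 = 3P + 1P
77 = 4P
P* = 77/4 = 77/4

77/4


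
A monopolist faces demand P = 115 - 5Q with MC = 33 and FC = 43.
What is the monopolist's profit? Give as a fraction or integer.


MR = MC: 115 - 10Q = 33
Q* = 41/5
P* = 115 - 5*41/5 = 74
Profit = (P* - MC)*Q* - FC
= (74 - 33)*41/5 - 43
= 41*41/5 - 43
= 1681/5 - 43 = 1466/5

1466/5


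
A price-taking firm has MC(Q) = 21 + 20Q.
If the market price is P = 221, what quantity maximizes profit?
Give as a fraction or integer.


In perfect competition, profit is maximized where P = MC.
221 = 21 + 20Q
200 = 20Q
Q* = 200/20 = 10

10


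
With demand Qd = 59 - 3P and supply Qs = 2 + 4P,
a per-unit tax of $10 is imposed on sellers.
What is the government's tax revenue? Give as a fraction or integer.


With tax on sellers, new supply: Qs' = 2 + 4(P - 10)
= 4P - 38
New equilibrium quantity:
Q_new = 122/7
Tax revenue = tax * Q_new = 10 * 122/7 = 1220/7

1220/7


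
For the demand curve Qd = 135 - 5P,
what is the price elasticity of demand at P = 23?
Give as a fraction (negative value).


dQ/dP = -5
At P = 23: Q = 135 - 5*23 = 20
E = (dQ/dP)(P/Q) = (-5)(23/20) = -23/4

-23/4
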